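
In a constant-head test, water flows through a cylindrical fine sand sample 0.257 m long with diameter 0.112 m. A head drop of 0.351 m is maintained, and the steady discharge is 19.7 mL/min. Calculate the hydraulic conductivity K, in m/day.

2.11

Cross-sectional area A = π·(d/2)² = π × (0.112/2)² = 0.009852 m².
Convert discharge: 19.7 mL/min = 3.283e-07 m³/s.
Darcy's law rearranged: K = Q·L / (A·Δh) = 3.283e-07 × 0.257 / (0.009852 × 0.351) = 2.440e-05 m/s = 2.108 m/day.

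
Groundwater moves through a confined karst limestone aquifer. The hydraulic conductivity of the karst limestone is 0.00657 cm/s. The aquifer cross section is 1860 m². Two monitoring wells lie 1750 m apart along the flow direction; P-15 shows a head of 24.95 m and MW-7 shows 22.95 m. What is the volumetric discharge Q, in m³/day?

Convert K: 0.00657 cm/s × 864 = 5.676 m/day.
Hydraulic gradient i = (24.95 − 22.95) / 1750 = 2 / 1750 = 0.001143.
Darcy's law: Q = K · A · i = 5.676 × 1860 × 0.001143 = 12.07 m³/day.

12.1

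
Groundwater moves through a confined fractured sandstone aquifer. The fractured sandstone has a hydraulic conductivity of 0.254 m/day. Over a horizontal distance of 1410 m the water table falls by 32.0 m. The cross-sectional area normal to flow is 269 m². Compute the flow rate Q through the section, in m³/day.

1.55

Hydraulic gradient i = Δh / L = 32.0 / 1410 = 0.02270.
Darcy's law: Q = K · A · i = 0.2540 × 269.0 × 0.02270 = 1.551 m³/day.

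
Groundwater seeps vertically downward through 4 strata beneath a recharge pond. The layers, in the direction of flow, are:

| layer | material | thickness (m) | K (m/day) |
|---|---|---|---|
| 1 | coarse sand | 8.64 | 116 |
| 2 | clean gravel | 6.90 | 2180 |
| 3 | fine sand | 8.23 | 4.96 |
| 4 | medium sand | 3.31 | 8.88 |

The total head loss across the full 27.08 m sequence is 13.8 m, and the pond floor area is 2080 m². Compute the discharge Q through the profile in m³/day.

13600

Flow is perpendicular to layering, so the layers act in series and the equivalent K is the thickness-weighted harmonic mean.
Total thickness L = 8.64 + 6.90 + 8.23 + 3.31 = 27.08 m.
Σ(b_i/K_i) = 8.64/116 + 6.90/2180 + 8.23/4.96 + 3.31/8.88 = 2.110 d.
K_eq = L / Σ(b_i/K_i) = 27.08 / 2.110 = 12.84 m/day.
Q = K_eq · A · (Δh/L) = 12.84 × 2080 × (13.8/27.08) = 13606 m³/day.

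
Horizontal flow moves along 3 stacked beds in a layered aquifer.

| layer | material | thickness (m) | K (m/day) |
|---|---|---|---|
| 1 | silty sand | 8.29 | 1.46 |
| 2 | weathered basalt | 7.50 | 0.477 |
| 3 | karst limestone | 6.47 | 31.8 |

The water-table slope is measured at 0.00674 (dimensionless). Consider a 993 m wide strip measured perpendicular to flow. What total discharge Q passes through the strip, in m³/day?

Flow is parallel to layering, so each bed carries its own Darcy discharge and the transmissivities add.
Σ(K_i·b_i) = 1.46×8.29 + 0.477×7.50 + 31.8×6.47 = 221.4 m²/day.
Hydraulic gradient i = 0.00674.
Q = Σ(K_i·b_i) · W · i = 221.4 × 993 × 0.006740 = 1482 m³/day.

1480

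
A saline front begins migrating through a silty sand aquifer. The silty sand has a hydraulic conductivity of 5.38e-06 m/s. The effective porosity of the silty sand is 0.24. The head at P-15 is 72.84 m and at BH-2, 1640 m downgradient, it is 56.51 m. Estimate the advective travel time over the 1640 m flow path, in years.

Convert K: 5.38e-06 m/s × 86400 = 0.4648 m/day.
Hydraulic gradient i = (72.84 − 56.51) / 1640 = 16.33 / 1640 = 0.009957.
Darcy flux q = K · i = 0.4648 × 0.009957 = 0.004628 m/day.
Seepage velocity v = q / n_e = 0.004628 / 0.24 = 0.01929 m/day.
Travel time t = L / v = 1640 / 0.01929 = 85039 days = 232.8 years.

233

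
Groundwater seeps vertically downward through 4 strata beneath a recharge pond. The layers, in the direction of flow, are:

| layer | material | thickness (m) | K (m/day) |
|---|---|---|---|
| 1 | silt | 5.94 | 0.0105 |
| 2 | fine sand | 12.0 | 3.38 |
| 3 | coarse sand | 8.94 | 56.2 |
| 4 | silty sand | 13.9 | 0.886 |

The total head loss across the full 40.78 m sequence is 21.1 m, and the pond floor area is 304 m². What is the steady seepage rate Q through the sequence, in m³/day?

11.0

Flow is perpendicular to layering, so the layers act in series and the equivalent K is the thickness-weighted harmonic mean.
Total thickness L = 5.94 + 12.0 + 8.94 + 13.9 = 40.78 m.
Σ(b_i/K_i) = 5.94/0.0105 + 12.0/3.38 + 8.94/56.2 + 13.9/0.886 = 585.1 d.
K_eq = L / Σ(b_i/K_i) = 40.78 / 585.1 = 0.06970 m/day.
Q = K_eq · A · (Δh/L) = 0.06970 × 304 × (21.1/40.78) = 10.96 m³/day.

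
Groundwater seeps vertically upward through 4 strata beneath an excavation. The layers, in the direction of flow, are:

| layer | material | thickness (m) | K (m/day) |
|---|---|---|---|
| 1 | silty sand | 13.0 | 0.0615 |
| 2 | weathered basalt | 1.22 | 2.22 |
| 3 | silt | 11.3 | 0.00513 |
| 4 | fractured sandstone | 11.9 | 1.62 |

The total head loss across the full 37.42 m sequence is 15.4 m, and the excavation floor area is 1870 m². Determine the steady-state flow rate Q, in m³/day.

Flow is perpendicular to layering, so the layers act in series and the equivalent K is the thickness-weighted harmonic mean.
Total thickness L = 13.0 + 1.22 + 11.3 + 11.9 = 37.42 m.
Σ(b_i/K_i) = 13.0/0.0615 + 1.22/2.22 + 11.3/0.00513 + 11.9/1.62 = 2422 d.
K_eq = L / Σ(b_i/K_i) = 37.42 / 2422 = 0.01545 m/day.
Q = K_eq · A · (Δh/L) = 0.01545 × 1870 × (15.4/37.42) = 11.89 m³/day.

11.9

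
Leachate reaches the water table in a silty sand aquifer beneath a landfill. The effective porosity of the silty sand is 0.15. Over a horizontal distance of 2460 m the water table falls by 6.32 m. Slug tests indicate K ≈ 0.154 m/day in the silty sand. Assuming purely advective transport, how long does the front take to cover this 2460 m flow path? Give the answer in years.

Hydraulic gradient i = Δh / L = 6.32 / 2460 = 0.002569.
Darcy flux q = K · i = 0.1540 × 0.002569 = 0.0003956 m/day.
Seepage velocity v = q / n_e = 0.0003956 / 0.15 = 0.002638 m/day.
Travel time t = L / v = 2460 / 0.002638 = 9.327e+05 days = 2553 years.

2550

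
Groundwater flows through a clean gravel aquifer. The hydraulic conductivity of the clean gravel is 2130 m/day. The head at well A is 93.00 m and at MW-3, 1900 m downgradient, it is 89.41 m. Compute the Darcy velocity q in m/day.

4.02

Hydraulic gradient i = (93.00 − 89.41) / 1900 = 3.59 / 1900 = 0.001889.
Specific discharge q = K · i = 2130 × 0.001889 = 4.025 m/day.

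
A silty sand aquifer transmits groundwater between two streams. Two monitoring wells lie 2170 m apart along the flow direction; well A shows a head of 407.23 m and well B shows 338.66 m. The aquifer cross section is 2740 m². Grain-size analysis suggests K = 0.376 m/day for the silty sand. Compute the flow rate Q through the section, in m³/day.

Hydraulic gradient i = (407.23 − 338.66) / 2170 = 68.57 / 2170 = 0.03160.
Darcy's law: Q = K · A · i = 0.3760 × 2740 × 0.03160 = 32.55 m³/day.

32.6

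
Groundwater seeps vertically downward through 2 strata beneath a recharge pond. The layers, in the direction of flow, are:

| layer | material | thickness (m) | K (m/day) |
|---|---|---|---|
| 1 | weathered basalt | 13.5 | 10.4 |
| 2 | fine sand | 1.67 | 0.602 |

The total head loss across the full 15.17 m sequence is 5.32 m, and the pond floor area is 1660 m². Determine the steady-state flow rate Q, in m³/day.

Flow is perpendicular to layering, so the layers act in series and the equivalent K is the thickness-weighted harmonic mean.
Total thickness L = 13.5 + 1.67 = 15.17 m.
Σ(b_i/K_i) = 13.5/10.4 + 1.67/0.602 = 4.072 d.
K_eq = L / Σ(b_i/K_i) = 15.17 / 4.072 = 3.725 m/day.
Q = K_eq · A · (Δh/L) = 3.725 × 1660 × (5.32/15.17) = 2169 m³/day.

2170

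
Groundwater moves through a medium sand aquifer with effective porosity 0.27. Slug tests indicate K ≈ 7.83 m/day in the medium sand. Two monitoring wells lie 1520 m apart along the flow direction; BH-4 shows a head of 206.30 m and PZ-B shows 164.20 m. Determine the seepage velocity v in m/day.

0.803

Hydraulic gradient i = (206.30 − 164.20) / 1520 = 42.1 / 1520 = 0.02770.
Darcy flux q = K · i = 7.830 × 0.02770 = 0.2169 m/day.
Seepage velocity v = q / n_e = 0.2169 / 0.27 = 0.8032 m/day.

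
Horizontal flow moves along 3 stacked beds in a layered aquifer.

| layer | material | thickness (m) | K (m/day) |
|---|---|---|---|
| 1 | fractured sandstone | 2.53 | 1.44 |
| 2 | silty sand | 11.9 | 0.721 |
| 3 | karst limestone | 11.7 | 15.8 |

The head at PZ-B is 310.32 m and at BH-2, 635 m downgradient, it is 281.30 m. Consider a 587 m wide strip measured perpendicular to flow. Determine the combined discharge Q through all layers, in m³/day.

5290

Flow is parallel to layering, so each bed carries its own Darcy discharge and the transmissivities add.
Σ(K_i·b_i) = 1.44×2.53 + 0.721×11.9 + 15.8×11.7 = 197.1 m²/day.
Hydraulic gradient i = (310.32 − 281.30) / 635 = 29.02 / 635 = 0.04570.
Q = Σ(K_i·b_i) · W · i = 197.1 × 587 × 0.04570 = 5287 m³/day.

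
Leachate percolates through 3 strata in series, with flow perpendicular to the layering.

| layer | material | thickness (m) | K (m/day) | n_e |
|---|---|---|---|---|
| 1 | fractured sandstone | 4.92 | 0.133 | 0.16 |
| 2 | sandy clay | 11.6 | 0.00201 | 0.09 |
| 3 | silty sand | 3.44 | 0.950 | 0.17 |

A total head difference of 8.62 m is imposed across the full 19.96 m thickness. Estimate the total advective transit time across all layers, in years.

4.46

With flow normal to the layers, continuity requires the same specific discharge q through every layer.
Σ(b_i/K_i) = 4.92/0.133 + 11.6/0.00201 + 3.44/0.950 = 5812 d.
q = Δh / Σ(b_i/K_i) = 8.62 / 5812 = 0.001483 m/day.
In each layer the seepage velocity is v_i = q/n_i, so the layer transit time is t_i = b_i·n_i / q:
  layer 1 (fractured sandstone): t_1 = 4.92 × 0.16 / 0.001483 = 530.7 d
  layer 2 (sandy clay): t_2 = 11.6 × 0.09 / 0.001483 = 703.9 d
  layer 3 (silty sand): t_3 = 3.44 × 0.17 / 0.001483 = 394.3 d
Total t = Σ t_i = 1629 days = 4.460 years.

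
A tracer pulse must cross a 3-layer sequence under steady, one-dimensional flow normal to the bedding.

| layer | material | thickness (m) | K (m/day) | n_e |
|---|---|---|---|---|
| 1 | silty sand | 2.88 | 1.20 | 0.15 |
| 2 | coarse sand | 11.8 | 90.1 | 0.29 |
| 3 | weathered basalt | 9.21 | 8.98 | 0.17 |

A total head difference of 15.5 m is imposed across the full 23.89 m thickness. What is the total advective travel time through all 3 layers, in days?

With flow normal to the layers, continuity requires the same specific discharge q through every layer.
Σ(b_i/K_i) = 2.88/1.20 + 11.8/90.1 + 9.21/8.98 = 3.557 d.
q = Δh / Σ(b_i/K_i) = 15.5 / 3.557 = 4.358 m/day.
In each layer the seepage velocity is v_i = q/n_i, so the layer transit time is t_i = b_i·n_i / q:
  layer 1 (silty sand): t_1 = 2.88 × 0.15 / 4.358 = 0.09913 d
  layer 2 (coarse sand): t_2 = 11.8 × 0.29 / 4.358 = 0.7852 d
  layer 3 (weathered basalt): t_3 = 9.21 × 0.17 / 4.358 = 0.3593 d
Total t = Σ t_i = 1.244 days.

1.24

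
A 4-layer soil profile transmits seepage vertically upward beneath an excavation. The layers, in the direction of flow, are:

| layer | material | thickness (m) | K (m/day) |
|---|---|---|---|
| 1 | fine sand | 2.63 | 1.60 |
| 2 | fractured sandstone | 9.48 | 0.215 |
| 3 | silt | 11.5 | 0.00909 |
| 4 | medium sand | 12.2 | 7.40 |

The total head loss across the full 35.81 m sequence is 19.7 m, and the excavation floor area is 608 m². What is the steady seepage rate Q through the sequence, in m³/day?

9.13

Flow is perpendicular to layering, so the layers act in series and the equivalent K is the thickness-weighted harmonic mean.
Total thickness L = 2.63 + 9.48 + 11.5 + 12.2 = 35.81 m.
Σ(b_i/K_i) = 2.63/1.60 + 9.48/0.215 + 11.5/0.00909 + 12.2/7.40 = 1313 d.
K_eq = L / Σ(b_i/K_i) = 35.81 / 1313 = 0.02728 m/day.
Q = K_eq · A · (Δh/L) = 0.02728 × 608 × (19.7/35.81) = 9.126 m³/day.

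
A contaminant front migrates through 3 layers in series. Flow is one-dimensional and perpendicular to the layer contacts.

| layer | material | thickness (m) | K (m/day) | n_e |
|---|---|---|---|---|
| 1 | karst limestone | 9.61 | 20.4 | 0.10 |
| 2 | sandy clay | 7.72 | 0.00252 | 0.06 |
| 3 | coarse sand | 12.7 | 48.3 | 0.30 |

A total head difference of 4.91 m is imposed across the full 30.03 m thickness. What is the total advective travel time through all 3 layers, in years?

With flow normal to the layers, continuity requires the same specific discharge q through every layer.
Σ(b_i/K_i) = 9.61/20.4 + 7.72/0.00252 + 12.7/48.3 = 3064 d.
q = Δh / Σ(b_i/K_i) = 4.91 / 3064 = 0.001602 m/day.
In each layer the seepage velocity is v_i = q/n_i, so the layer transit time is t_i = b_i·n_i / q:
  layer 1 (karst limestone): t_1 = 9.61 × 0.10 / 0.001602 = 599.7 d
  layer 2 (sandy clay): t_2 = 7.72 × 0.06 / 0.001602 = 289.1 d
  layer 3 (coarse sand): t_3 = 12.7 × 0.30 / 0.001602 = 2378 d
Total t = Σ t_i = 3267 days = 8.943 years.

8.94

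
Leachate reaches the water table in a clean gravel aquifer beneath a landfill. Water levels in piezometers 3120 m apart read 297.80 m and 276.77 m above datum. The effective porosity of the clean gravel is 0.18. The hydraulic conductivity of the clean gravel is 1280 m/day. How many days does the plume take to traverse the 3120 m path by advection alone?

65.1

Hydraulic gradient i = (297.80 − 276.77) / 3120 = 21.03 / 3120 = 0.006740.
Darcy flux q = K · i = 1280 × 0.006740 = 8.628 m/day.
Seepage velocity v = q / n_e = 8.628 / 0.18 = 47.93 m/day.
Travel time t = L / v = 3120 / 47.93 = 65.09 days.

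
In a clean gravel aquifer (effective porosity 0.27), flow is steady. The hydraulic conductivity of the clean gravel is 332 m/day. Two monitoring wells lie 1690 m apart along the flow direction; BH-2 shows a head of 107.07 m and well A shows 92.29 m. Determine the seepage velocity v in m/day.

Hydraulic gradient i = (107.07 − 92.29) / 1690 = 14.78 / 1690 = 0.008746.
Darcy flux q = K · i = 332.0 × 0.008746 = 2.904 m/day.
Seepage velocity v = q / n_e = 2.904 / 0.27 = 10.75 m/day.

10.8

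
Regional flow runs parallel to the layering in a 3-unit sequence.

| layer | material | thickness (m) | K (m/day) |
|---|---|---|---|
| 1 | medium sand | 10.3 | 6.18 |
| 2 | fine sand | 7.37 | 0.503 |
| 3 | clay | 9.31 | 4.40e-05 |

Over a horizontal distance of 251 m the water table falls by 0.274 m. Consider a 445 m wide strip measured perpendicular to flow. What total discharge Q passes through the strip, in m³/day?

Flow is parallel to layering, so each bed carries its own Darcy discharge and the transmissivities add.
Σ(K_i·b_i) = 6.18×10.3 + 0.503×7.37 + 4.40e-05×9.31 = 67.36 m²/day.
Hydraulic gradient i = Δh / L = 0.274 / 251 = 0.001092.
Q = Σ(K_i·b_i) · W · i = 67.36 × 445 × 0.001092 = 32.72 m³/day.

32.7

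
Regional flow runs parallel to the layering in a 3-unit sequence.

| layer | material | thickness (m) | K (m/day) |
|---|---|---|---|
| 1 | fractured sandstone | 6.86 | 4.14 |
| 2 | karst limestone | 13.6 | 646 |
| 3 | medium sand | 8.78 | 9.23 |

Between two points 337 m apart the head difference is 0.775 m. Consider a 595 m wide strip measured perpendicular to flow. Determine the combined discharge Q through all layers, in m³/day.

12200

Flow is parallel to layering, so each bed carries its own Darcy discharge and the transmissivities add.
Σ(K_i·b_i) = 4.14×6.86 + 646×13.6 + 9.23×8.78 = 8895 m²/day.
Hydraulic gradient i = Δh / L = 0.775 / 337 = 0.002300.
Q = Σ(K_i·b_i) · W · i = 8895 × 595 × 0.002300 = 12171 m³/day.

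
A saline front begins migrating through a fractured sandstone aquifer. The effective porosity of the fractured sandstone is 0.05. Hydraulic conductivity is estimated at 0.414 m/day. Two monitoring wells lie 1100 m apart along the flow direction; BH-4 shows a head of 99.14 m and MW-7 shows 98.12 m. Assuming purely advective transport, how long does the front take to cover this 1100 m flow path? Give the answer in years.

392

Hydraulic gradient i = (99.14 − 98.12) / 1100 = 1.02 / 1100 = 0.0009273.
Darcy flux q = K · i = 0.4140 × 0.0009273 = 0.0003839 m/day.
Seepage velocity v = q / n_e = 0.0003839 / 0.05 = 0.007678 m/day.
Travel time t = L / v = 1100 / 0.007678 = 1.433e+05 days = 392.3 years.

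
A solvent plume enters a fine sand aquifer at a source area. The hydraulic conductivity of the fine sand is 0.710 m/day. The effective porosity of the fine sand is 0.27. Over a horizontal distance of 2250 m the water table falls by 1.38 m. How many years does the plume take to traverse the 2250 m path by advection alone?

3820

Hydraulic gradient i = Δh / L = 1.38 / 2250 = 0.0006133.
Darcy flux q = K · i = 0.7100 × 0.0006133 = 0.0004355 m/day.
Seepage velocity v = q / n_e = 0.0004355 / 0.27 = 0.001613 m/day.
Travel time t = L / v = 2250 / 0.001613 = 1.395e+06 days = 3819 years.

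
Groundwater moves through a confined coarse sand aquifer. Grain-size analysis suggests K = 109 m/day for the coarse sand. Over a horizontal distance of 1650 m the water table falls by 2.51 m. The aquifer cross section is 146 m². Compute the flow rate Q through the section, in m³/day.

Hydraulic gradient i = Δh / L = 2.51 / 1650 = 0.001521.
Darcy's law: Q = K · A · i = 109.0 × 146.0 × 0.001521 = 24.21 m³/day.

24.2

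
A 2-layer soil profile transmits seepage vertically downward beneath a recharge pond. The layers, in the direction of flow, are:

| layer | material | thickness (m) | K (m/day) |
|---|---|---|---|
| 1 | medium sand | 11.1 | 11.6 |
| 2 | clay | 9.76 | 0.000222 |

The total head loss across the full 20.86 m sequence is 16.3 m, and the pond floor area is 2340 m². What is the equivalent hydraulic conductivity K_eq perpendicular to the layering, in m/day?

0.000474

Flow is perpendicular to layering, so the layers act in series and the equivalent K is the thickness-weighted harmonic mean.
Total thickness L = 11.1 + 9.76 = 20.86 m.
Σ(b_i/K_i) = 11.1/11.6 + 9.76/0.000222 = 43965 d.
K_eq = L / Σ(b_i/K_i) = 20.86 / 43965 = 0.0004745 m/day.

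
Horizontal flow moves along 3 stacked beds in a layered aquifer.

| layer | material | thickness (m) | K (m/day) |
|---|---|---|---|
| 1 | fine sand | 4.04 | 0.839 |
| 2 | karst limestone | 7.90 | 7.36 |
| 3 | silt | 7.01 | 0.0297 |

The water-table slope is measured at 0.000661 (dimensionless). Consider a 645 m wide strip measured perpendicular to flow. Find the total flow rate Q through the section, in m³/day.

26.3

Flow is parallel to layering, so each bed carries its own Darcy discharge and the transmissivities add.
Σ(K_i·b_i) = 0.839×4.04 + 7.36×7.90 + 0.0297×7.01 = 61.74 m²/day.
Hydraulic gradient i = 0.000661.
Q = Σ(K_i·b_i) · W · i = 61.74 × 645 × 0.0006610 = 26.32 m³/day.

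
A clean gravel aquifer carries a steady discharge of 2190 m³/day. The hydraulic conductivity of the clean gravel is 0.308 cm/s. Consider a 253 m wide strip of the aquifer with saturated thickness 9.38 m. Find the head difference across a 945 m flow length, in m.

Convert K: 0.308 cm/s × 864 = 266.1 m/day.
Cross-sectional area A = 253 × 9.38 = 2373 m².
From Q = K·A·i, i = Q / (K·A) = 2190 / (266.1 × 2373) = 0.003468.
Head loss Δh = i · L = 0.003468 × 945 = 3.277 m.

3.28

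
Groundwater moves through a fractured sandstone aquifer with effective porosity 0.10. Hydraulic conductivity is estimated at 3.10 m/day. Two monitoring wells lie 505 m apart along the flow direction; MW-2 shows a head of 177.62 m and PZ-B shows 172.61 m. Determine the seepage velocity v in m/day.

Hydraulic gradient i = (177.62 − 172.61) / 505 = 5.01 / 505 = 0.009921.
Darcy flux q = K · i = 3.100 × 0.009921 = 0.03075 m/day.
Seepage velocity v = q / n_e = 0.03075 / 0.10 = 0.3075 m/day.

0.308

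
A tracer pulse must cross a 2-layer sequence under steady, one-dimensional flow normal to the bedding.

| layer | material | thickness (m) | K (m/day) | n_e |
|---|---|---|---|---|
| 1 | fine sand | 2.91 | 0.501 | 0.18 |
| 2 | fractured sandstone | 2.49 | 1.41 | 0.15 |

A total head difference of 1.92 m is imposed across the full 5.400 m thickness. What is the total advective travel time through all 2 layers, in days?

3.54

With flow normal to the layers, continuity requires the same specific discharge q through every layer.
Σ(b_i/K_i) = 2.91/0.501 + 2.49/1.41 = 7.574 d.
q = Δh / Σ(b_i/K_i) = 1.92 / 7.574 = 0.2535 m/day.
In each layer the seepage velocity is v_i = q/n_i, so the layer transit time is t_i = b_i·n_i / q:
  layer 1 (fine sand): t_1 = 2.91 × 0.18 / 0.2535 = 2.066 d
  layer 2 (fractured sandstone): t_2 = 2.49 × 0.15 / 0.2535 = 1.473 d
Total t = Σ t_i = 3.540 days.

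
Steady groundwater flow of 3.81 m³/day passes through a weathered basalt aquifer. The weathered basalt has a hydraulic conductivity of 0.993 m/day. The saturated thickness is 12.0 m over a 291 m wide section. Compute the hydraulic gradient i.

Cross-sectional area A = 291 × 12.0 = 3492 m².
From Q = K·A·i, i = Q / (K·A) = 3.81 / (0.9930 × 3492) = 0.001099.

0.00110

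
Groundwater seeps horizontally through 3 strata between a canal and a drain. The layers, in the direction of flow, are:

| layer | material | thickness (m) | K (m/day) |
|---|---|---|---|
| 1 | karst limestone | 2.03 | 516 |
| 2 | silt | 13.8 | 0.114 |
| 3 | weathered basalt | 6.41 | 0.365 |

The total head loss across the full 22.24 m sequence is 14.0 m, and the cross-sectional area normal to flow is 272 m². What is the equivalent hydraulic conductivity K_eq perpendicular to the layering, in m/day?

0.160

Flow is perpendicular to layering, so the layers act in series and the equivalent K is the thickness-weighted harmonic mean.
Total thickness L = 2.03 + 13.8 + 6.41 = 22.24 m.
Σ(b_i/K_i) = 2.03/516 + 13.8/0.114 + 6.41/0.365 = 138.6 d.
K_eq = L / Σ(b_i/K_i) = 22.24 / 138.6 = 0.1604 m/day.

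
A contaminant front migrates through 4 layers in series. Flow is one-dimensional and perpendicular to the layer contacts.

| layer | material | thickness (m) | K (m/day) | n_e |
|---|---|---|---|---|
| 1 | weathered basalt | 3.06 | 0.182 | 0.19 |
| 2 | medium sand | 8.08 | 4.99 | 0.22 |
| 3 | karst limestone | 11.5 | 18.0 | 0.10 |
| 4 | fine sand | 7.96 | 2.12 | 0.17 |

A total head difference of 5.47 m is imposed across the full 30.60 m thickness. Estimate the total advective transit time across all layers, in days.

With flow normal to the layers, continuity requires the same specific discharge q through every layer.
Σ(b_i/K_i) = 3.06/0.182 + 8.08/4.99 + 11.5/18.0 + 7.96/2.12 = 22.83 d.
q = Δh / Σ(b_i/K_i) = 5.47 / 22.83 = 0.2396 m/day.
In each layer the seepage velocity is v_i = q/n_i, so the layer transit time is t_i = b_i·n_i / q:
  layer 1 (weathered basalt): t_1 = 3.06 × 0.19 / 0.2396 = 2.426 d
  layer 2 (medium sand): t_2 = 8.08 × 0.22 / 0.2396 = 7.418 d
  layer 3 (karst limestone): t_3 = 11.5 × 0.10 / 0.2396 = 4.799 d
  layer 4 (fine sand): t_4 = 7.96 × 0.17 / 0.2396 = 5.647 d
Total t = Σ t_i = 20.29 days.

20.3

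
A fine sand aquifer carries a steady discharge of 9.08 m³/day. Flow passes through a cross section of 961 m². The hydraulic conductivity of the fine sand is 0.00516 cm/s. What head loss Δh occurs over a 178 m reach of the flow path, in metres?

Convert K: 0.00516 cm/s × 864 = 4.458 m/day.
From Q = K·A·i, i = Q / (K·A) = 9.08 / (4.458 × 961.0) = 0.002119.
Head loss Δh = i · L = 0.002119 × 178 = 0.3772 m.

0.377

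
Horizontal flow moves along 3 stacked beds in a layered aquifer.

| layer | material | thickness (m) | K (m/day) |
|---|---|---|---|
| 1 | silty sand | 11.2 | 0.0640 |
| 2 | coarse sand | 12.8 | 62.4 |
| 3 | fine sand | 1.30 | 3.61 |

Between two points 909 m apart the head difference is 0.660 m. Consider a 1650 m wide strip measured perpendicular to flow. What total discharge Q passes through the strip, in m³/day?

963

Flow is parallel to layering, so each bed carries its own Darcy discharge and the transmissivities add.
Σ(K_i·b_i) = 0.0640×11.2 + 62.4×12.8 + 3.61×1.30 = 804.1 m²/day.
Hydraulic gradient i = Δh / L = 0.660 / 909 = 0.0007261.
Q = Σ(K_i·b_i) · W · i = 804.1 × 1650 × 0.0007261 = 963.4 m³/day.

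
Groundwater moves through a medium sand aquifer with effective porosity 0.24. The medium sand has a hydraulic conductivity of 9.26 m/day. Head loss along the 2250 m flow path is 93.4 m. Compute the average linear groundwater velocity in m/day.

Hydraulic gradient i = Δh / L = 93.4 / 2250 = 0.04151.
Darcy flux q = K · i = 9.260 × 0.04151 = 0.3844 m/day.
Seepage velocity v = q / n_e = 0.3844 / 0.24 = 1.602 m/day.

1.60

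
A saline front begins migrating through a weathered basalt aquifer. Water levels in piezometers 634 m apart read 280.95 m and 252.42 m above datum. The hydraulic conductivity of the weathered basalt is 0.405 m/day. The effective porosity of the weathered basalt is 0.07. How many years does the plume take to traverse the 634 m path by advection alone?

Hydraulic gradient i = (280.95 − 252.42) / 634 = 28.53 / 634 = 0.04500.
Darcy flux q = K · i = 0.4050 × 0.04500 = 0.01823 m/day.
Seepage velocity v = q / n_e = 0.01823 / 0.07 = 0.2604 m/day.
Travel time t = L / v = 634 / 0.2604 = 2435 days = 6.667 years.

6.67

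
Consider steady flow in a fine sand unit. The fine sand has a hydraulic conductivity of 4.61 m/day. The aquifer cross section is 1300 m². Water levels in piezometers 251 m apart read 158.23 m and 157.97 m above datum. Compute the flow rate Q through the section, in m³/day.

Hydraulic gradient i = (158.23 − 157.97) / 251 = 0.26 / 251 = 0.001036.
Darcy's law: Q = K · A · i = 4.610 × 1300 × 0.001036 = 6.208 m³/day.

6.21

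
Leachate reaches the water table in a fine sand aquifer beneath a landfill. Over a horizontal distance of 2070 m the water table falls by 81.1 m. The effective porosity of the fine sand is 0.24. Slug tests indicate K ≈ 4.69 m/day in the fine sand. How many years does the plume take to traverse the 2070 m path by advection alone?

Hydraulic gradient i = Δh / L = 81.1 / 2070 = 0.03918.
Darcy flux q = K · i = 4.690 × 0.03918 = 0.1837 m/day.
Seepage velocity v = q / n_e = 0.1837 / 0.24 = 0.7656 m/day.
Travel time t = L / v = 2070 / 0.7656 = 2704 days = 7.402 years.

7.40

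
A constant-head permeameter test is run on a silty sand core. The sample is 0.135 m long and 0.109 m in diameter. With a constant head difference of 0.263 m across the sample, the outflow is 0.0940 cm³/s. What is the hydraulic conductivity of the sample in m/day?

0.447

Cross-sectional area A = π·(d/2)² = π × (0.109/2)² = 0.009331 m².
Convert discharge: 0.0940 cm³/s = 9.400e-08 m³/s.
Darcy's law rearranged: K = Q·L / (A·Δh) = 9.400e-08 × 0.135 / (0.009331 × 0.263) = 5.171e-06 m/s = 0.4468 m/day.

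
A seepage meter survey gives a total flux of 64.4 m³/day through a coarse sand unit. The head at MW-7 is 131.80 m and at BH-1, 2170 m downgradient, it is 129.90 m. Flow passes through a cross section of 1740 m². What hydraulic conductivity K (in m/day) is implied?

Hydraulic gradient i = (131.80 − 129.90) / 2170 = 1.9 / 2170 = 0.0008756.
From Q = K·A·i, K = Q / (A·i) = 64.4 / (1740 × 0.0008756) = 42.27 m/day.

42.3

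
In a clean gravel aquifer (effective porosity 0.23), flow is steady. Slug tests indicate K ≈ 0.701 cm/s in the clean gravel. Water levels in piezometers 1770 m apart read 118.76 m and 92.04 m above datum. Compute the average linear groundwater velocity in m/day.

39.8

Convert K: 0.701 cm/s × 864 = 605.7 m/day.
Hydraulic gradient i = (118.76 − 92.04) / 1770 = 26.72 / 1770 = 0.01510.
Darcy flux q = K · i = 605.7 × 0.01510 = 9.143 m/day.
Seepage velocity v = q / n_e = 9.143 / 0.23 = 39.75 m/day.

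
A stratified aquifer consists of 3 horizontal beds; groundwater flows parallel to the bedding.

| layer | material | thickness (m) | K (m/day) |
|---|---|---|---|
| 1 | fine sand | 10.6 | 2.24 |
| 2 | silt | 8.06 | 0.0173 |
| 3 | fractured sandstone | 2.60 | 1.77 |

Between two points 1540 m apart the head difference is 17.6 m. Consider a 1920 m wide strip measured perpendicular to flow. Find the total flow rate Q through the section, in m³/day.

Flow is parallel to layering, so each bed carries its own Darcy discharge and the transmissivities add.
Σ(K_i·b_i) = 2.24×10.6 + 0.0173×8.06 + 1.77×2.60 = 28.49 m²/day.
Hydraulic gradient i = Δh / L = 17.6 / 1540 = 0.01143.
Q = Σ(K_i·b_i) · W · i = 28.49 × 1920 × 0.01143 = 625.1 m³/day.

625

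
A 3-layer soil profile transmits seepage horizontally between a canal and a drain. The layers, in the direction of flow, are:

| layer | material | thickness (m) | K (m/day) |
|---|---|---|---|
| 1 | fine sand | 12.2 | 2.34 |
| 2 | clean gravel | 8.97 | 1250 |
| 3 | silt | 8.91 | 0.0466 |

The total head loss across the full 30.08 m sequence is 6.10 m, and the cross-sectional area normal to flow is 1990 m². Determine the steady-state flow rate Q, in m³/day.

Flow is perpendicular to layering, so the layers act in series and the equivalent K is the thickness-weighted harmonic mean.
Total thickness L = 12.2 + 8.97 + 8.91 = 30.08 m.
Σ(b_i/K_i) = 12.2/2.34 + 8.97/1250 + 8.91/0.0466 = 196.4 d.
K_eq = L / Σ(b_i/K_i) = 30.08 / 196.4 = 0.1531 m/day.
Q = K_eq · A · (Δh/L) = 0.1531 × 1990 × (6.10/30.08) = 61.80 m³/day.

61.8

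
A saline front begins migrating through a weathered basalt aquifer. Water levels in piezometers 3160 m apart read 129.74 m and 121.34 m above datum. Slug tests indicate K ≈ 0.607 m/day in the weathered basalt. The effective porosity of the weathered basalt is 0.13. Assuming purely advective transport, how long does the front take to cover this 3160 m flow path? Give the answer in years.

Hydraulic gradient i = (129.74 − 121.34) / 3160 = 8.4 / 3160 = 0.002658.
Darcy flux q = K · i = 0.6070 × 0.002658 = 0.001614 m/day.
Seepage velocity v = q / n_e = 0.001614 / 0.13 = 0.01241 m/day.
Travel time t = L / v = 3160 / 0.01241 = 2.546e+05 days = 697.0 years.

697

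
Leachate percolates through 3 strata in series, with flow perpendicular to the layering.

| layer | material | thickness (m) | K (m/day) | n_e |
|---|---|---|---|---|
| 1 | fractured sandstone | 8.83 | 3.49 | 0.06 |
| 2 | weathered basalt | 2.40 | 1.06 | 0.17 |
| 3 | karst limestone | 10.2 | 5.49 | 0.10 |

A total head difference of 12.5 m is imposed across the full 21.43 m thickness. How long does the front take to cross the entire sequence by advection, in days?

With flow normal to the layers, continuity requires the same specific discharge q through every layer.
Σ(b_i/K_i) = 8.83/3.49 + 2.40/1.06 + 10.2/5.49 = 6.652 d.
q = Δh / Σ(b_i/K_i) = 12.5 / 6.652 = 1.879 m/day.
In each layer the seepage velocity is v_i = q/n_i, so the layer transit time is t_i = b_i·n_i / q:
  layer 1 (fractured sandstone): t_1 = 8.83 × 0.06 / 1.879 = 0.2819 d
  layer 2 (weathered basalt): t_2 = 2.40 × 0.17 / 1.879 = 0.2171 d
  layer 3 (karst limestone): t_3 = 10.2 × 0.10 / 1.879 = 0.5428 d
Total t = Σ t_i = 1.042 days.

1.04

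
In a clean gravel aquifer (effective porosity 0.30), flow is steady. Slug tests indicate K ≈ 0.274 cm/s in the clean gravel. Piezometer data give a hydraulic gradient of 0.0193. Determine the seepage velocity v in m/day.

Convert K: 0.274 cm/s × 864 = 236.7 m/day.
Hydraulic gradient i = 0.0193.
Darcy flux q = K · i = 236.7 × 0.01930 = 4.569 m/day.
Seepage velocity v = q / n_e = 4.569 / 0.30 = 15.23 m/day.

15.2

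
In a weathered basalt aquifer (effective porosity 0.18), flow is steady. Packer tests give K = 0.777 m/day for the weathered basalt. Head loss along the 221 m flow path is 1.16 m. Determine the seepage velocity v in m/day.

0.0227

Hydraulic gradient i = Δh / L = 1.16 / 221 = 0.005249.
Darcy flux q = K · i = 0.7770 × 0.005249 = 0.004078 m/day.
Seepage velocity v = q / n_e = 0.004078 / 0.18 = 0.02266 m/day.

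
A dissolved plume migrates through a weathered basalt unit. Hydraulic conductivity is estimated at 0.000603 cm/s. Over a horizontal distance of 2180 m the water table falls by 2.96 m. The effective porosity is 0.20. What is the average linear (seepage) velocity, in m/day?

Convert K: 0.000603 cm/s × 864 = 0.5210 m/day.
Hydraulic gradient i = Δh / L = 2.96 / 2180 = 0.001358.
Darcy flux q = K · i = 0.5210 × 0.001358 = 0.0007074 m/day.
Seepage velocity v = q / n_e = 0.0007074 / 0.20 = 0.003537 m/day.

0.00354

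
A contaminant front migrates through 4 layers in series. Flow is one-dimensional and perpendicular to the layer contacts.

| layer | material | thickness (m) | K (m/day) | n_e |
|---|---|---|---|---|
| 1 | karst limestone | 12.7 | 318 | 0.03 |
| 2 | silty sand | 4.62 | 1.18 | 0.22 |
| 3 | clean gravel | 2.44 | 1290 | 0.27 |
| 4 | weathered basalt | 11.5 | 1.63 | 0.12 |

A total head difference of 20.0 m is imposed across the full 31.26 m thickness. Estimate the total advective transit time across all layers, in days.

1.89

With flow normal to the layers, continuity requires the same specific discharge q through every layer.
Σ(b_i/K_i) = 12.7/318 + 4.62/1.18 + 2.44/1290 + 11.5/1.63 = 11.01 d.
q = Δh / Σ(b_i/K_i) = 20.0 / 11.01 = 1.816 m/day.
In each layer the seepage velocity is v_i = q/n_i, so the layer transit time is t_i = b_i·n_i / q:
  layer 1 (karst limestone): t_1 = 12.7 × 0.03 / 1.816 = 0.2098 d
  layer 2 (silty sand): t_2 = 4.62 × 0.22 / 1.816 = 0.5596 d
  layer 3 (clean gravel): t_3 = 2.44 × 0.27 / 1.816 = 0.3627 d
  layer 4 (weathered basalt): t_4 = 11.5 × 0.12 / 1.816 = 0.7598 d
Total t = Σ t_i = 1.892 days.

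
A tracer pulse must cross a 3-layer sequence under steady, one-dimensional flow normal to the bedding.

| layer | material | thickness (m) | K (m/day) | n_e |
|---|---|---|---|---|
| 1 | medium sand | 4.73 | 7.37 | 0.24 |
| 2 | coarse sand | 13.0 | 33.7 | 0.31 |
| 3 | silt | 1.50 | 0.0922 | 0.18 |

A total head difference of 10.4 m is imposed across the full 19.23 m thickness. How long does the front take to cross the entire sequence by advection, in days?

With flow normal to the layers, continuity requires the same specific discharge q through every layer.
Σ(b_i/K_i) = 4.73/7.37 + 13.0/33.7 + 1.50/0.0922 = 17.30 d.
q = Δh / Σ(b_i/K_i) = 10.4 / 17.30 = 0.6013 m/day.
In each layer the seepage velocity is v_i = q/n_i, so the layer transit time is t_i = b_i·n_i / q:
  layer 1 (medium sand): t_1 = 4.73 × 0.24 / 0.6013 = 1.888 d
  layer 2 (coarse sand): t_2 = 13.0 × 0.31 / 0.6013 = 6.702 d
  layer 3 (silt): t_3 = 1.50 × 0.18 / 0.6013 = 0.4490 d
Total t = Σ t_i = 9.039 days.

9.04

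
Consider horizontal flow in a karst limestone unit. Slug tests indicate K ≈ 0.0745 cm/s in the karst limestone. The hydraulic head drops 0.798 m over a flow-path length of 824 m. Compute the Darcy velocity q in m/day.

Convert K: 0.0745 cm/s × 864 = 64.37 m/day.
Hydraulic gradient i = Δh / L = 0.798 / 824 = 0.0009684.
Specific discharge q = K · i = 64.37 × 0.0009684 = 0.06234 m/day.

0.0623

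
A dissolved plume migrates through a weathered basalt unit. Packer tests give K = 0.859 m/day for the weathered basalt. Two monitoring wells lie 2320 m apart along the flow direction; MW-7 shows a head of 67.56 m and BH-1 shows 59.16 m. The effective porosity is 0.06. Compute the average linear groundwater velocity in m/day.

0.0518

Hydraulic gradient i = (67.56 − 59.16) / 2320 = 8.4 / 2320 = 0.003621.
Darcy flux q = K · i = 0.8590 × 0.003621 = 0.003110 m/day.
Seepage velocity v = q / n_e = 0.003110 / 0.06 = 0.05184 m/day.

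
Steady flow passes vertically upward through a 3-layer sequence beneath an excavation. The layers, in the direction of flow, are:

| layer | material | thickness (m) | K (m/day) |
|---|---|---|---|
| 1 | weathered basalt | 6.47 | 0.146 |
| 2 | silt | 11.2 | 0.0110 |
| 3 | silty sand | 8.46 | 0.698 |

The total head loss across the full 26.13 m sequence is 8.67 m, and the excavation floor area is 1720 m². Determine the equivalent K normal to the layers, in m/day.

Flow is perpendicular to layering, so the layers act in series and the equivalent K is the thickness-weighted harmonic mean.
Total thickness L = 6.47 + 11.2 + 8.46 = 26.13 m.
Σ(b_i/K_i) = 6.47/0.146 + 11.2/0.0110 + 8.46/0.698 = 1075 d.
K_eq = L / Σ(b_i/K_i) = 26.13 / 1075 = 0.02432 m/day.

0.0243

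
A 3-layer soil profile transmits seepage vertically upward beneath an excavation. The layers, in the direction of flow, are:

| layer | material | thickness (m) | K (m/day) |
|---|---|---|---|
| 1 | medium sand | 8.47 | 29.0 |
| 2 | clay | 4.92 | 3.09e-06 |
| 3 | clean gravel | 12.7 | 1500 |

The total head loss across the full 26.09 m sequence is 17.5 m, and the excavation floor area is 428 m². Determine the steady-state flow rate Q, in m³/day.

0.00470

Flow is perpendicular to layering, so the layers act in series and the equivalent K is the thickness-weighted harmonic mean.
Total thickness L = 8.47 + 4.92 + 12.7 = 26.09 m.
Σ(b_i/K_i) = 8.47/29.0 + 4.92/3.09e-06 + 12.7/1500 = 1.592e+06 d.
K_eq = L / Σ(b_i/K_i) = 26.09 / 1.592e+06 = 1.639e-05 m/day.
Q = K_eq · A · (Δh/L) = 1.639e-05 × 428 × (17.5/26.09) = 0.004704 m³/day.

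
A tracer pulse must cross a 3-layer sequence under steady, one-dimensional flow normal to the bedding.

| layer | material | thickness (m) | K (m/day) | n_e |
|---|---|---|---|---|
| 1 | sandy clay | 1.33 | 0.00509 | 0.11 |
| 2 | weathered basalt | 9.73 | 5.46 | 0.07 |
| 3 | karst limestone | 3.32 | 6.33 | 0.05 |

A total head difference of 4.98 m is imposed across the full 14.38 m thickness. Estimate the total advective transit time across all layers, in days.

With flow normal to the layers, continuity requires the same specific discharge q through every layer.
Σ(b_i/K_i) = 1.33/0.00509 + 9.73/5.46 + 3.32/6.33 = 263.6 d.
q = Δh / Σ(b_i/K_i) = 4.98 / 263.6 = 0.01889 m/day.
In each layer the seepage velocity is v_i = q/n_i, so the layer transit time is t_i = b_i·n_i / q:
  layer 1 (sandy clay): t_1 = 1.33 × 0.11 / 0.01889 = 7.744 d
  layer 2 (weathered basalt): t_2 = 9.73 × 0.07 / 0.01889 = 36.05 d
  layer 3 (karst limestone): t_3 = 3.32 × 0.05 / 0.01889 = 8.787 d
Total t = Σ t_i = 52.58 days.

52.6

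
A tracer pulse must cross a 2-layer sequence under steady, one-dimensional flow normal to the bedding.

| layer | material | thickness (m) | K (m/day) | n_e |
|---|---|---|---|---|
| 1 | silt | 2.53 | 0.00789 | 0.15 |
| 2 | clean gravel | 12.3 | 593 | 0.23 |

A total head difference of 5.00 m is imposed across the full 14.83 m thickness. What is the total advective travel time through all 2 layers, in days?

206

With flow normal to the layers, continuity requires the same specific discharge q through every layer.
Σ(b_i/K_i) = 2.53/0.00789 + 12.3/593 = 320.7 d.
q = Δh / Σ(b_i/K_i) = 5.00 / 320.7 = 0.01559 m/day.
In each layer the seepage velocity is v_i = q/n_i, so the layer transit time is t_i = b_i·n_i / q:
  layer 1 (silt): t_1 = 2.53 × 0.15 / 0.01559 = 24.34 d
  layer 2 (clean gravel): t_2 = 12.3 × 0.23 / 0.01559 = 181.4 d
Total t = Σ t_i = 205.8 days.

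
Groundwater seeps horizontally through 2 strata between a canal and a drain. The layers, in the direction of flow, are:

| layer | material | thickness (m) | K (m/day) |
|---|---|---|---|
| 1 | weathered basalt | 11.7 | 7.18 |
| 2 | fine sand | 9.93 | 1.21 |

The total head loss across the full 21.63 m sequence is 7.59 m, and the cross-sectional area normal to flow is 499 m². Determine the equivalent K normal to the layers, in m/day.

2.20

Flow is perpendicular to layering, so the layers act in series and the equivalent K is the thickness-weighted harmonic mean.
Total thickness L = 11.7 + 9.93 = 21.63 m.
Σ(b_i/K_i) = 11.7/7.18 + 9.93/1.21 = 9.836 d.
K_eq = L / Σ(b_i/K_i) = 21.63 / 9.836 = 2.199 m/day.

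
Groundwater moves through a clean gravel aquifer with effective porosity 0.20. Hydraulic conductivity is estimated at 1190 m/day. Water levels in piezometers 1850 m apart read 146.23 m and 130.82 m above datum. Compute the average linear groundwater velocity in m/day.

Hydraulic gradient i = (146.23 − 130.82) / 1850 = 15.41 / 1850 = 0.008330.
Darcy flux q = K · i = 1190 × 0.008330 = 9.912 m/day.
Seepage velocity v = q / n_e = 9.912 / 0.20 = 49.56 m/day.

49.6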